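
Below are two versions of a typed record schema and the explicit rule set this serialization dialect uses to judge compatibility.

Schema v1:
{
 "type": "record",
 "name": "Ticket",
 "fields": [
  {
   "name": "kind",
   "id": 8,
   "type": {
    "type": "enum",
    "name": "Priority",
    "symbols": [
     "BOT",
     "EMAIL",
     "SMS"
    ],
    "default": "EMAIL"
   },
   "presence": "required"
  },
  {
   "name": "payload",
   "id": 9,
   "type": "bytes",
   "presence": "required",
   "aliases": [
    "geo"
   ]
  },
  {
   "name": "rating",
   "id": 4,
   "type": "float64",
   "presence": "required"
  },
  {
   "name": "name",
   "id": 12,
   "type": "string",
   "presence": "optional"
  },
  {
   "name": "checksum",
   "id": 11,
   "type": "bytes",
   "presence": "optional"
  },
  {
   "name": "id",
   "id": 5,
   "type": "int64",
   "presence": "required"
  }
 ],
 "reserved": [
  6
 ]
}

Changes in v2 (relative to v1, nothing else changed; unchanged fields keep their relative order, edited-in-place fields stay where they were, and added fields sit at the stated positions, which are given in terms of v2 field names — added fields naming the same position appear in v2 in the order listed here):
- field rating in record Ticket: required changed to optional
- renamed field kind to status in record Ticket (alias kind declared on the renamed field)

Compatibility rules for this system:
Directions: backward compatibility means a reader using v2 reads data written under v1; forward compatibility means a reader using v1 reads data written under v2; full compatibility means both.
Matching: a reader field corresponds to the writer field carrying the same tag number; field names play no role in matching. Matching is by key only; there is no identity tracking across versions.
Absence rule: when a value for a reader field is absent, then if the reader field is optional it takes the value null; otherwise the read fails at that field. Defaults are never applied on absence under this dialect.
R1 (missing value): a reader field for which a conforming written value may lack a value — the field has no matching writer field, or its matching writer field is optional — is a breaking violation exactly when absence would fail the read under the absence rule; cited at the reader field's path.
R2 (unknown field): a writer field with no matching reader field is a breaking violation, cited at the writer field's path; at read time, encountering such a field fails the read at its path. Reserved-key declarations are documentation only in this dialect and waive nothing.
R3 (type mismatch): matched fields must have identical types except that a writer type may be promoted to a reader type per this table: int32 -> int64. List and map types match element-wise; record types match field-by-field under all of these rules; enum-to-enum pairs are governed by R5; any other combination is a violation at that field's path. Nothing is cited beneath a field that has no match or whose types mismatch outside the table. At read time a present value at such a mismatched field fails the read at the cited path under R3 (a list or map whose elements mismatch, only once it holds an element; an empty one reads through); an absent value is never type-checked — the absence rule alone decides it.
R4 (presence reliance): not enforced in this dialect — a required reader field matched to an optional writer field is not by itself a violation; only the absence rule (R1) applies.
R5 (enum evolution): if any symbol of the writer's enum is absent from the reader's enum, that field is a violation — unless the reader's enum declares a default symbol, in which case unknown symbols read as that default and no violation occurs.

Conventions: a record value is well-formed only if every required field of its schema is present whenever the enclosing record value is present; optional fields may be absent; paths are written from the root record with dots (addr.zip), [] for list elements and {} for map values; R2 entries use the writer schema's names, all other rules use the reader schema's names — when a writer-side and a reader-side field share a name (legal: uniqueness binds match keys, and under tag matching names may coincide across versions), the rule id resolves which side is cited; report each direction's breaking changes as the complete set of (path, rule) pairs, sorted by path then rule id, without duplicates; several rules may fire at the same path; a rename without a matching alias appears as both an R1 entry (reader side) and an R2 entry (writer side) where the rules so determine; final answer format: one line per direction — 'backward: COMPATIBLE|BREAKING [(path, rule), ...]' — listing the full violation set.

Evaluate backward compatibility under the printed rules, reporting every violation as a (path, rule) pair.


in Ticket below, arrows point writer -> reader
checking backward for Ticket: reader v2 against writer v1:
  writer required, Priority -> Priority: reader status maps from writer kind
  writer required, bytes -> bytes: reader payload maps from writer payload
  writer required, float64 -> float64: reader rating maps from writer rating
  writer optional, string -> string: reader name maps from writer name
  writer optional, bytes -> bytes: reader checksum maps from writer checksum
  writer required, int64 -> int64: reader id maps from writer id
  nothing fires on Ticket: backward is COMPATIBLE
the other Ticket changes do not affect what is asked:
  field rating in record Ticket: required changed to optional -> fires only in the forward direction of Ticket, which is not asked here
  renamed field kind to status in record Ticket (alias kind declared on the renamed field) -> triggers nothing under Ticket's printed rules — same verdict

backward: COMPATIBLE []


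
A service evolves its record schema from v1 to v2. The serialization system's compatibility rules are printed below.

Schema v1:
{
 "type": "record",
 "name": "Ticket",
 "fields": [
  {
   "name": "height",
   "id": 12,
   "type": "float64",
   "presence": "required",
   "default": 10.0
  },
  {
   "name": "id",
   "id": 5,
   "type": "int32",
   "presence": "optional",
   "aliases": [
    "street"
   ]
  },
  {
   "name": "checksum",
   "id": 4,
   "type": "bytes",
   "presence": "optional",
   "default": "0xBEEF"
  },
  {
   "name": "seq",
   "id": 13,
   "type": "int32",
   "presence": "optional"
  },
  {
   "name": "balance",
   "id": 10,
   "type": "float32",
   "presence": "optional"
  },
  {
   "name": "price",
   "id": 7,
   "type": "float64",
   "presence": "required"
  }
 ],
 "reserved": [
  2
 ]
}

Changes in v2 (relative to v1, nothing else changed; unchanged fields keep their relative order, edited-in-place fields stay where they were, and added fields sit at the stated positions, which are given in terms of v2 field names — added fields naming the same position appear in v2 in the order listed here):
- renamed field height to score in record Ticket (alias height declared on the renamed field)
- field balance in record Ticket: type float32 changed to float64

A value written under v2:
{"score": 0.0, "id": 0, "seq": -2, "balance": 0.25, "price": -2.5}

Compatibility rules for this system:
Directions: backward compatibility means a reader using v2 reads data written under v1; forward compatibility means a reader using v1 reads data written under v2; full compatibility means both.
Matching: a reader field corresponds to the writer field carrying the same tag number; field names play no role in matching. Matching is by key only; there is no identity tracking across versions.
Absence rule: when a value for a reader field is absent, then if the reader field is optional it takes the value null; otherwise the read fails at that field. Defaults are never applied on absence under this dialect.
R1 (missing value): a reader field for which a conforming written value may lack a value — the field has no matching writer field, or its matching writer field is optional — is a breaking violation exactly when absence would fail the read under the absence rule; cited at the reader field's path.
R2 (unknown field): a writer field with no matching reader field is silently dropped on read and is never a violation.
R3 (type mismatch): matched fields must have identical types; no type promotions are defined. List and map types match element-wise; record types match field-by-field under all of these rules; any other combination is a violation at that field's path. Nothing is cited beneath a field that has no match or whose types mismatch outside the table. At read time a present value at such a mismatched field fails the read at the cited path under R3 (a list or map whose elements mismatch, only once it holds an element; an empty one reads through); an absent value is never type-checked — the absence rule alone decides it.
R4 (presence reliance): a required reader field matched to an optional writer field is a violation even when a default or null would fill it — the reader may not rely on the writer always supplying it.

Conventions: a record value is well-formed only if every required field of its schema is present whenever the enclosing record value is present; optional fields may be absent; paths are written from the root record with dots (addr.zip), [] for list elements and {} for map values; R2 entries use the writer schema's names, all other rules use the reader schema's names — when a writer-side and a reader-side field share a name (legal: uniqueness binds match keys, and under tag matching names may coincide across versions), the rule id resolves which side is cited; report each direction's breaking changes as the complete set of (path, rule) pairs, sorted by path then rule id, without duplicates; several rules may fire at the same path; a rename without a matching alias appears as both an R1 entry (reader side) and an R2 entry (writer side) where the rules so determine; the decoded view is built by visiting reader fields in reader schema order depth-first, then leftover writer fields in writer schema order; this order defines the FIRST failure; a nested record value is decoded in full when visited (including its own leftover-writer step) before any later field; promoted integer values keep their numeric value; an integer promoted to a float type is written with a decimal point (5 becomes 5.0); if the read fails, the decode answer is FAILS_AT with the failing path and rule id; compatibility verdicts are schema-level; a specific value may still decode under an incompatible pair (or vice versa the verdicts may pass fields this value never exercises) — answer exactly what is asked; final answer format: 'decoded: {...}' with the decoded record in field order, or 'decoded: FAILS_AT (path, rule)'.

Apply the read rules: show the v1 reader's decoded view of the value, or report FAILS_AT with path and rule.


in Ticket below, arrows point writer -> reader
decode walk for Ticket under reader schema v1:
  height := 0.0 (from writer score)
  id := 0
  checksum := null (not supplied -> null)
  seq := -2
  read fails at balance under R3
  => FAILS_AT (balance, R3)
the other Ticket changes do not affect what is asked:
  renamed field height to score in record Ticket (alias height declared on the renamed field) -> triggers nothing under the printed rules; the Ticket answer is the same either way

decoded: FAILS_AT (balance, R3)


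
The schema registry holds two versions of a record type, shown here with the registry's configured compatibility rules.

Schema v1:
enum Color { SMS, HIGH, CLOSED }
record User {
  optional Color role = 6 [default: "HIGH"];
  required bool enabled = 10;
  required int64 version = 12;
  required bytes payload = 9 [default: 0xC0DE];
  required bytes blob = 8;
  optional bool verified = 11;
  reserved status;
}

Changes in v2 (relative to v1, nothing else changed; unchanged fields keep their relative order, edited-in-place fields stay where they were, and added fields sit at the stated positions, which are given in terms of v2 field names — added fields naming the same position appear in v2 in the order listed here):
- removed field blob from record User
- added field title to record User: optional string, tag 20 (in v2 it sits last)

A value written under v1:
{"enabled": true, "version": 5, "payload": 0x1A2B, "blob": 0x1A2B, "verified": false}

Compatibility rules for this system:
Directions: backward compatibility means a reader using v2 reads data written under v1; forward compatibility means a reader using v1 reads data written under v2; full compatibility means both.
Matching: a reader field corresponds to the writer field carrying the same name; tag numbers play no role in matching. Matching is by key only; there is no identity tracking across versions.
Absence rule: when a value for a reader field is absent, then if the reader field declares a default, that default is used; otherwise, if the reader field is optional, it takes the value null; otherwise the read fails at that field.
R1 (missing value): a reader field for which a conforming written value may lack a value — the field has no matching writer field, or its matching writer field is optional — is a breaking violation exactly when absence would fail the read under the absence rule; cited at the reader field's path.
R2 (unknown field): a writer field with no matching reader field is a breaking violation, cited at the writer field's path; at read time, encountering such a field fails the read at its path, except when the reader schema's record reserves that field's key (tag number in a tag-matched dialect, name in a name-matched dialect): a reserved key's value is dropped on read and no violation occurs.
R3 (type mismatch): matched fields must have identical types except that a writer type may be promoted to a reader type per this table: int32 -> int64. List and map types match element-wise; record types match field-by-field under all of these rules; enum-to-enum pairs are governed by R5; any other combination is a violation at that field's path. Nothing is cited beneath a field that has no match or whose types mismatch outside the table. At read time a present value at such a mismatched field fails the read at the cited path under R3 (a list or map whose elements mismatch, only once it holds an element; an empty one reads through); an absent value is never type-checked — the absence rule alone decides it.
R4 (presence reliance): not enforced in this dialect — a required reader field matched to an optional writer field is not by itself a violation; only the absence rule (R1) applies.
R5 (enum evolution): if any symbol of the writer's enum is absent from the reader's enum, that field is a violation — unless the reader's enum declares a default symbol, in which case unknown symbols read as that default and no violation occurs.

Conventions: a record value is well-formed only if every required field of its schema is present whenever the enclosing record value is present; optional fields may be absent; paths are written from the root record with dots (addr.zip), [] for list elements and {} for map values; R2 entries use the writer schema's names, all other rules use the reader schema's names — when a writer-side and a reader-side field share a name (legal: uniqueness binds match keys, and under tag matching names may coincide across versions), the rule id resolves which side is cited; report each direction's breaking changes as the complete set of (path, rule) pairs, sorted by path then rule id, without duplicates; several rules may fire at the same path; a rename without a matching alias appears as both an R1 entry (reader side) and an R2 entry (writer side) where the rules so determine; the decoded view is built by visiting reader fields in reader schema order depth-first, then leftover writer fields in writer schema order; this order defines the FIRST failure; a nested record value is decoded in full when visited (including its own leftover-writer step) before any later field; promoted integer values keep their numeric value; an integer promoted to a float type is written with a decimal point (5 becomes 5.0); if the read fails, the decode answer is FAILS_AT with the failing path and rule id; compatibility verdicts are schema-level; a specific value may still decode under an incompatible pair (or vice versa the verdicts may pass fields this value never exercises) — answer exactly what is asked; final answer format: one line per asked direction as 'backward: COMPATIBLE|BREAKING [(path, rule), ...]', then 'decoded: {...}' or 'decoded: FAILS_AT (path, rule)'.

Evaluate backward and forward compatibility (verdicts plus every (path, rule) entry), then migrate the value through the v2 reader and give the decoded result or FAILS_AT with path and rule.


arrows below run writer -> reader for User
checking backward for User: reader v2 against writer v1:
  role <- role (Color -> Color, writer optional)
  enabled <- enabled (bool -> bool, writer required)
  version <- version (int64 -> int64, writer required)
  payload <- payload (bytes -> bytes, writer required)
  verified <- verified (bool -> bool, writer optional)
  title: no writer match
  leftover writer field: blob
  rule R2 violated at blob
  => backward verdict for User: BREAKING, 1 violation(s)
checking forward for User: reader v1 against writer v2:
  role <- role (Color -> Color, writer optional)
  enabled <- enabled (bool -> bool, writer required)
  version <- version (int64 -> int64, writer required)
  payload <- payload (bytes -> bytes, writer required)
  blob: no writer match
  verified <- verified (bool -> bool, writer optional)
  leftover writer field: title
  rule R1 violated at blob
  rule R2 violated at title
  => forward verdict for User: BREAKING, 2 violation(s)
decoding the User value with the v2 reader:
  role := "HIGH" (absent -> default)
  enabled := true
  version := 5
  payload := 0x1A2B
  verified := false
  title := null (absent, optional -> null)
  read fails at blob under R2 (unknown field)
  => FAILS_AT (blob, R2)

backward: BREAKING [(blob, R2)]; forward: BREAKING [(blob, R1), (title, R2)]; decoded: FAILS_AT (blob, R2)


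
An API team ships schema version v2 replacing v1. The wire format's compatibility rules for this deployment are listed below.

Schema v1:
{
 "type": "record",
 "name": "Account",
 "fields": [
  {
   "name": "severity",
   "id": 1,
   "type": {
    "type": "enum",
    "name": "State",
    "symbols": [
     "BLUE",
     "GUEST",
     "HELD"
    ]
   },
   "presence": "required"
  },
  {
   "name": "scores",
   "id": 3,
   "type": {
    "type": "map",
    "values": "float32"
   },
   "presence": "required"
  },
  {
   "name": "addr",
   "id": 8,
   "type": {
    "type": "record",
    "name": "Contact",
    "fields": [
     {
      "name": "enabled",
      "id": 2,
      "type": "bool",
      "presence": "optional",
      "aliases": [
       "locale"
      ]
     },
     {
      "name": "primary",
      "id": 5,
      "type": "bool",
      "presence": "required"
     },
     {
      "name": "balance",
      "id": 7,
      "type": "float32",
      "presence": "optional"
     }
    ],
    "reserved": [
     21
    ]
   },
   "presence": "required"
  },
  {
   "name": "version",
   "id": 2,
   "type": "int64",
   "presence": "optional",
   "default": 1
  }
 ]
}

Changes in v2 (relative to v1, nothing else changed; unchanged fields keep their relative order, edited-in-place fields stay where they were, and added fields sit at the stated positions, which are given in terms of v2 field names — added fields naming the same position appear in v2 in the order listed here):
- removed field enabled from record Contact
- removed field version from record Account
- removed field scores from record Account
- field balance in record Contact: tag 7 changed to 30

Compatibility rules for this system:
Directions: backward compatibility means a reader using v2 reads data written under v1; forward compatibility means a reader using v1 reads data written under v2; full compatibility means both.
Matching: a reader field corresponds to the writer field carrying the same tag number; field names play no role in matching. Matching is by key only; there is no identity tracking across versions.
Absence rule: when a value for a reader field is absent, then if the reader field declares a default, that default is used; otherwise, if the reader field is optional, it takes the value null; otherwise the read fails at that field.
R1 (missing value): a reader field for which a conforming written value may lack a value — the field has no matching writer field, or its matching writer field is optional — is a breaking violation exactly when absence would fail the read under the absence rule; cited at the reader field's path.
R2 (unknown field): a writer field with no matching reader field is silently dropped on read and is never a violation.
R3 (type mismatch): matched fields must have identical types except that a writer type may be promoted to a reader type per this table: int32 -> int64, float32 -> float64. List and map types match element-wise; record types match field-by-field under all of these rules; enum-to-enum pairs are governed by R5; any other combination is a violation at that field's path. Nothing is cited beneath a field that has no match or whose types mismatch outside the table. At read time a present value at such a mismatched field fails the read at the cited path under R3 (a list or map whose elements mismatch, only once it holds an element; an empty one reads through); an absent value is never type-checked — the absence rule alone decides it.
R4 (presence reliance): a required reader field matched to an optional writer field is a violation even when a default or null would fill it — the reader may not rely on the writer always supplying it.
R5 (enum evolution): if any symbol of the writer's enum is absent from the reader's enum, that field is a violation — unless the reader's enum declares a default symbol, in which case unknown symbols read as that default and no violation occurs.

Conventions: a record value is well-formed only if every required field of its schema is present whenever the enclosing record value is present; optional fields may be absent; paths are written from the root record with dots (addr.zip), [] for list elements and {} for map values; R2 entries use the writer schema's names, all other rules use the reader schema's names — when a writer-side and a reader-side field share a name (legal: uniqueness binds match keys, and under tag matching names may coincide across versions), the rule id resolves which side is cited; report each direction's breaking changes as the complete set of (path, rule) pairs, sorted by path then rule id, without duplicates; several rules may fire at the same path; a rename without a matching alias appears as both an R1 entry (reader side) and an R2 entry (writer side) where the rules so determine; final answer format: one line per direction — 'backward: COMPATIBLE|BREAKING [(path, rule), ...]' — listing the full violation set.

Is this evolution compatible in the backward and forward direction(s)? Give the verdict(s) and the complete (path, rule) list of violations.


backward: COMPATIBLE []; forward: BREAKING [(scores, R1)]

arrows below run writer -> reader for Account
backward on Account — v2 reading data written by v1:
  writer required, State -> State: reader severity maps from writer severity
  writer required, Contact -> Contact: reader addr maps from writer addr
  leftover writer field: scores
  leftover writer field: version
  writer required, bool -> bool: reader addr.primary maps from writer addr.primary
  addr.balance: no writer-side match
  leftover writer field: addr.enabled
  leftover writer field: addr.balance
  => no violations; backward on Account: COMPATIBLE
forward on Account — v1 reading data written by v2:
  writer required, State -> State: reader severity maps from writer severity
  scores: no writer-side match
  writer required, Contact -> Contact: reader addr maps from writer addr
  version: no writer-side match
  addr.enabled: no writer-side match
  writer required, bool -> bool: reader addr.primary maps from writer addr.primary
  addr.balance: no writer-side match
  leftover writer field: addr.balance
  R1 fires at scores
  => forward verdict for Account: BREAKING, 1 violation(s)


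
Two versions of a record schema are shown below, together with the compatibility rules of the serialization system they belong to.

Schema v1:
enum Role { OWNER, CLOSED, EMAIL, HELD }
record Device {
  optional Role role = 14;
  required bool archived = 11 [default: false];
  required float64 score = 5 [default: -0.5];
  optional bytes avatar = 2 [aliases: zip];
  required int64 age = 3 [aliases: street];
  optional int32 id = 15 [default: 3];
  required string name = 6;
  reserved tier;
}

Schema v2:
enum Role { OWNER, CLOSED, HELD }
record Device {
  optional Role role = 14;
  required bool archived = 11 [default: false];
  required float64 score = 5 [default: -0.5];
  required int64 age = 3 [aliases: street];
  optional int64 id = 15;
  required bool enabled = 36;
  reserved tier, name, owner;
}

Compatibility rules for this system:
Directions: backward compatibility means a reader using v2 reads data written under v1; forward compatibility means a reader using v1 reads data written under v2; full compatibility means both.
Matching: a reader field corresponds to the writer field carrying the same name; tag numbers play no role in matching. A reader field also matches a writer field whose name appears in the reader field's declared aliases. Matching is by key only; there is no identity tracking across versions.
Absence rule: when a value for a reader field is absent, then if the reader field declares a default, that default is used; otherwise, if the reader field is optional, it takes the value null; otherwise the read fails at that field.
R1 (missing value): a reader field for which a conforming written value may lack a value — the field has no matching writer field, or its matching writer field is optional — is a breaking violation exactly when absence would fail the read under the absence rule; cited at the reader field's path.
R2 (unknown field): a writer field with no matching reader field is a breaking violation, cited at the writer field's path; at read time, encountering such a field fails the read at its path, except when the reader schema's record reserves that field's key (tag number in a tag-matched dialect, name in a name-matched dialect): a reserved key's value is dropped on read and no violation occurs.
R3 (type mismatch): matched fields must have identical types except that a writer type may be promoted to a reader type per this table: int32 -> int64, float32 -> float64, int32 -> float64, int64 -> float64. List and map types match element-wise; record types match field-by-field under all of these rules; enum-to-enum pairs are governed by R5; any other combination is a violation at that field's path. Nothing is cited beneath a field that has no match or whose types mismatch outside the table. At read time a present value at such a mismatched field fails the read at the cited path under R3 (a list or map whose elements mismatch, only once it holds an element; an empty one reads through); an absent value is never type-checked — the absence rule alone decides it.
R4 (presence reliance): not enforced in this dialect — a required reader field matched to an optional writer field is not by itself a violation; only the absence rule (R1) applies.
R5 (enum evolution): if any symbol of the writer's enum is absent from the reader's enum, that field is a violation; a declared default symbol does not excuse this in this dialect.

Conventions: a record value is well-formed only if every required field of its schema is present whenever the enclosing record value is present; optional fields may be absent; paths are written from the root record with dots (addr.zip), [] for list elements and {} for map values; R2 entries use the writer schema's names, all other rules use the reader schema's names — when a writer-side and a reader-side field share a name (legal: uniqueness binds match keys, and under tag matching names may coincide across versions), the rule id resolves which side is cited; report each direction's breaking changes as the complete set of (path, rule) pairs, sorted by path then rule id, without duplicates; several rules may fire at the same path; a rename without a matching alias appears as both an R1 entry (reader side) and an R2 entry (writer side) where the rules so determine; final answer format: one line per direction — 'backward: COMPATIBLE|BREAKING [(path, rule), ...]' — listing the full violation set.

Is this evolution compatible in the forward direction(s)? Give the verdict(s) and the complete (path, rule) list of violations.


forward: BREAKING [(enabled, R2), (id, R3), (name, R1)]

in Device below, arrows point writer -> reader
forward pass over Device, reader schema v1, writer schema v2:
  role: Role -> Role, writer optional; from role
  archived: bool -> bool, writer required; from archived
  score: float64 -> float64, writer required; from score
  avatar: no writer match
  age: int64 -> int64, writer required; from age
  id: int64 -> int32, writer optional; from id
  name: no writer match
  writer enabled: unknown to reader
  breaking: (enabled, R2)
  breaking: (id, R3)
  breaking: (name, R1)
  => forward verdict for Device: BREAKING, 3 violation(s)
diffs on Device not affecting the asked answer:
  removed field avatar from record Device -> affects backward compatibility only, which is not asked
  enum Role (field role in record Device): symbol EMAIL removed -> affects backward compatibility only, which is not asked


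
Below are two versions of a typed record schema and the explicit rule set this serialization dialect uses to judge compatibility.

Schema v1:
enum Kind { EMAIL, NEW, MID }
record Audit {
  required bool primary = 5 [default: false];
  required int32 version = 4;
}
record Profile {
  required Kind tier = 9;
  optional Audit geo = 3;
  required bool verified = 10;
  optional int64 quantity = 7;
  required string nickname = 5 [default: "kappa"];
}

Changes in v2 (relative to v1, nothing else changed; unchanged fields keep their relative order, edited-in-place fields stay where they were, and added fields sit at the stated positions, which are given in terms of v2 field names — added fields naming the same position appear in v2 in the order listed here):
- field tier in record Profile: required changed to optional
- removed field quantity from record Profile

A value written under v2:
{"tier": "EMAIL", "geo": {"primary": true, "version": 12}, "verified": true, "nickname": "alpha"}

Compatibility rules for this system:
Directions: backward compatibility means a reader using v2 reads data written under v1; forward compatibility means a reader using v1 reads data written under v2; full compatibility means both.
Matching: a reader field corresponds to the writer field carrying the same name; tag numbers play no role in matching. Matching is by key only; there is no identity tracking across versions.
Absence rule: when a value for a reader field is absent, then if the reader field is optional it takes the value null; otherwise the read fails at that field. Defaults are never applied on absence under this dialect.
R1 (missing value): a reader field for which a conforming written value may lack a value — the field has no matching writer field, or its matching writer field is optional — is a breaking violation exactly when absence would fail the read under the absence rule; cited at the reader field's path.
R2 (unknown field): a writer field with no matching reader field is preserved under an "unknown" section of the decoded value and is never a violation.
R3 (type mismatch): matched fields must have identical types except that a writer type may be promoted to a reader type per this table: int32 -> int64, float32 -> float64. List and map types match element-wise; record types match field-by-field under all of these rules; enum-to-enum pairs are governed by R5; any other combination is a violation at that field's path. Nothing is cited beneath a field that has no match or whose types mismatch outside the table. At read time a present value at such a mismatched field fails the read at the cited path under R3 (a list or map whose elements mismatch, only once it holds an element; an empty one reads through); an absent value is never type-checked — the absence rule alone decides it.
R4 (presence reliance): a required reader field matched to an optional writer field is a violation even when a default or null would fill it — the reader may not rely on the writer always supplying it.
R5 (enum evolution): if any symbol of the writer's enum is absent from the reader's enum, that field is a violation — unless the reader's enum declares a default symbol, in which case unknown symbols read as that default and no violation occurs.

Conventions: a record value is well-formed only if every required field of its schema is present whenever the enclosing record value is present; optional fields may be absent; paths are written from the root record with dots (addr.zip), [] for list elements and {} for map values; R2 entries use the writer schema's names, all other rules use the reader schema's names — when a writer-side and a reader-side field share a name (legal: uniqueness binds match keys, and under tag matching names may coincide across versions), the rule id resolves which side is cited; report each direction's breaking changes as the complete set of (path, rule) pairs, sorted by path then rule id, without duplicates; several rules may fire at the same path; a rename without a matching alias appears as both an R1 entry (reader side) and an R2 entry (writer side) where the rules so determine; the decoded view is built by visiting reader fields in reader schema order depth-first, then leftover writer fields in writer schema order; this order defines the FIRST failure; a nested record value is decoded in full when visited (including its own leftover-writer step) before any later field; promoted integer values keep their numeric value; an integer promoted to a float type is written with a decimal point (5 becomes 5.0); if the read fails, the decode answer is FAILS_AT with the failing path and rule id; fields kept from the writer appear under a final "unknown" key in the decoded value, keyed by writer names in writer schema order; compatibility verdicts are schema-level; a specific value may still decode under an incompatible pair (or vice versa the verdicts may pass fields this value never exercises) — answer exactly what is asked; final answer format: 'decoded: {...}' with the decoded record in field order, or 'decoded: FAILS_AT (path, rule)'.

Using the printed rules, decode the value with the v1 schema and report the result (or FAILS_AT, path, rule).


decoded: {"tier": "EMAIL", "geo": {"primary": true, "version": 12}, "verified": true, "quantity": null, "nickname": "alpha"}

arrows below run writer -> reader for Profile
decode (reader v1):
  tier := "EMAIL"
  geo.primary := true
  geo.version := 12
  verified := true
  quantity := null (absent, optional -> null)
  nickname := "alpha"
  => decoded: {"tier": "EMAIL", "geo": {"primary": true, "version": 12}, "verified": true, "quantity": null, "nickname": "alpha"}
the rest of the Profile diff is inert for this question:
  field tier in record Profile: required changed to optional -> changes Profile's schema-level verdicts only — the decode of this value is the same
  removed field quantity from record Profile -> triggers nothing under the printed rules; the Profile answer is the same either way


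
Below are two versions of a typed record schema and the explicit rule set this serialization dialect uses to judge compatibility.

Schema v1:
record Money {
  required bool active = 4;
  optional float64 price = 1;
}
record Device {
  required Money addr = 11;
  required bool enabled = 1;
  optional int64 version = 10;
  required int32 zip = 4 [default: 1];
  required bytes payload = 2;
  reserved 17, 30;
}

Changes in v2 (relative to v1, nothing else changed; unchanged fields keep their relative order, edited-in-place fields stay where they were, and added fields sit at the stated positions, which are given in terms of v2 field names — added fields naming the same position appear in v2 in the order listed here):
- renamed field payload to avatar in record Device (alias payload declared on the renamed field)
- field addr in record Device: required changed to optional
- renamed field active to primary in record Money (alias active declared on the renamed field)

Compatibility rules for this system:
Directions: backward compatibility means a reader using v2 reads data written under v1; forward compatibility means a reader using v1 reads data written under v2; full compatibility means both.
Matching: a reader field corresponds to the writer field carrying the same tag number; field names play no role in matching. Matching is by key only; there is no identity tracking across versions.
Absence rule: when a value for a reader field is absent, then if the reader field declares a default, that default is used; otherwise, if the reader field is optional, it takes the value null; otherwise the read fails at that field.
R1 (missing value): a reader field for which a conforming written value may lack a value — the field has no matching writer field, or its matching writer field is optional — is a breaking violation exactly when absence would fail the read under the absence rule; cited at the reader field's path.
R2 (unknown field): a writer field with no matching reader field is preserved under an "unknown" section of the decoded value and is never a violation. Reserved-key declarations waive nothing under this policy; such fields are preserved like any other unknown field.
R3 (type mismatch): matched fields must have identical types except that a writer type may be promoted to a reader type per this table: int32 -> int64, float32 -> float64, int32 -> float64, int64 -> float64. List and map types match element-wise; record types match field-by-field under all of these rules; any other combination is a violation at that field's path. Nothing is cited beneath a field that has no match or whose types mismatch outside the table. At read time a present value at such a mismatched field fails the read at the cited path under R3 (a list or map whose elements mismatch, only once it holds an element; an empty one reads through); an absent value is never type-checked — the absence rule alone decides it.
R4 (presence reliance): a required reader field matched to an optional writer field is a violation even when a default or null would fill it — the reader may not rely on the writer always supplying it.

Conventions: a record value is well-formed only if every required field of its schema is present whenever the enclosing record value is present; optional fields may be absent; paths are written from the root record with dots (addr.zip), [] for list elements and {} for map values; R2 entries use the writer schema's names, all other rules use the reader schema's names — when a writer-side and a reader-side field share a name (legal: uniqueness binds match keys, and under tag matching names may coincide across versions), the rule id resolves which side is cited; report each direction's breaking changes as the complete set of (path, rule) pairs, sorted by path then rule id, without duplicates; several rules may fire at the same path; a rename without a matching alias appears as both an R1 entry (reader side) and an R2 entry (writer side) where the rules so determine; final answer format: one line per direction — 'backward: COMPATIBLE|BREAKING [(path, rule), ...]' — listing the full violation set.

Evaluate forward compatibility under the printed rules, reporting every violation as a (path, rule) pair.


forward: BREAKING [(addr, R1), (addr, R4)]

the writer's type comes first in each Device pair
forward pass over Device, reader schema v1, writer schema v2:
  addr: Money -> Money, writer optional; from addr
  enabled: bool -> bool, writer required; from enabled
  version: int64 -> int64, writer optional; from version
  zip: int32 -> int32, writer required; from zip
  payload: bytes -> bytes, writer required; from avatar
  addr.active: bool -> bool, writer required; from addr.primary
  addr.price: float64 -> float64, writer optional; from addr.price
  R1 fires at addr
  R4 fires at addr
  => forward verdict for Device: BREAKING, 2 violation(s)
checking off the Device differences that do not matter here:
  renamed field payload to avatar in record Device (alias payload declared on the renamed field) -> fires no rule on Device, leaving the asked answer as it is
  renamed field active to primary in record Money (alias active declared on the renamed field) -> fires no rule on Device, leaving the asked answer as it is
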